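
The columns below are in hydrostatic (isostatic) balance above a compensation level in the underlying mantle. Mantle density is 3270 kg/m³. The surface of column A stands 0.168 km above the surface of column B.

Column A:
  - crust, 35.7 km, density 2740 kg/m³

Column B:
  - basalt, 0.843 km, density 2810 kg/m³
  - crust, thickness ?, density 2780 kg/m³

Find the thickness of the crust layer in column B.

36.7 km

Take the compensation level at the base of the deeper column (depth z_c below the surface of column A) and equate Σ ρ_i t_i down to z_c; mantle fills any gap and the z_c terms cancel.
Column A: 35.7×2740 + (z_c − 35.7)×3270
Column B: 0.168×0 + 0.843×2810 + x×2780 + (z_c − 0.168 − 0.843 − x)×3270
The z_c×3270 term appears on both sides and cancels. Collect the known terms of each column as K = Σ(ρt)_known − 3270 × (depth of known layers): K_A = 97818 − 3270×35.7 = −18921; K_B = 2368.83 − 3270×(0.168 + 0.843) = −937.14.
Balance: K_A = K_B − x×(3270 − 2780), so x = (K_B − K_A)/(3270 − 2780) = 17983.9/490 = 36.7 km.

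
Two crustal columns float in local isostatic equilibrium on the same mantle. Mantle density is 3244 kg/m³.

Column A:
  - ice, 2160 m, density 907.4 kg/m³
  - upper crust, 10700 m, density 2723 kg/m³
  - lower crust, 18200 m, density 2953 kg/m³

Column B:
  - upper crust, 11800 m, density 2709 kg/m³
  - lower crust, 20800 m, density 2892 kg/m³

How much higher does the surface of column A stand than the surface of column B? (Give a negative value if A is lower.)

704 m

For any compensation level in the mantle, the mantle terms cancel and isostasy reduces to e = (Σt_A − Σt_B) − (Σ(ρt)_A − Σ(ρt)_B) / ρ_m.
Σt_A = 31060 m; Σt_B = 32600 m; Σ(ρt)_A = 84840684; Σ(ρt)_B = 92119800 (in m·kg/m³).
e = (31060 − 32600) − (84840684 − 92119800) / 3244 = 704 m.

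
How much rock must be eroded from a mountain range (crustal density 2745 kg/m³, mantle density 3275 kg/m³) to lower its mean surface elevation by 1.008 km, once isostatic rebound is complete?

Net drop Δ = e − u = e − e ρ_c/ρ_m = e (ρ_m − ρ_c)/ρ_m.
e = Δ ρ_m/(ρ_m − ρ_c) = 1.008 km × 3275/530 = 6.23 km.

6.23 km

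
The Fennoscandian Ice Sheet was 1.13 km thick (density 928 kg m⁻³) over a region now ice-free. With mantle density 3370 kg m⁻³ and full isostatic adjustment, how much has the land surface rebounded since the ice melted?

Removing the load lets mantle flow back in; uplift u satisfies ρ_ice t = ρ_m u.
u = t ρ_ice/ρ_m = 1.13 km × 928/3370 = 0.311 km.

0.311 km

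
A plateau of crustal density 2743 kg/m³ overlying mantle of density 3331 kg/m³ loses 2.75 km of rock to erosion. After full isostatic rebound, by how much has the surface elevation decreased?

Rebound u = e ρ_c/ρ_m = 2.75 km × 2743/3331 = 2.265 km.
Net surface drop = e − u = 2.75 km − 2.265 km = e (ρ_m − ρ_c)/ρ_m = 0.485 km.

0.485 km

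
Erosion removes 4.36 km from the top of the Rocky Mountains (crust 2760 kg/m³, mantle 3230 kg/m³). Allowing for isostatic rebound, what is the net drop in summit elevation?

0.634 km

Rebound u = e ρ_c/ρ_m = 4.36 km × 2760/3230 = 3.726 km.
Net surface drop = e − u = 4.36 km − 3.726 km = e (ρ_m − ρ_c)/ρ_m = 0.634 km.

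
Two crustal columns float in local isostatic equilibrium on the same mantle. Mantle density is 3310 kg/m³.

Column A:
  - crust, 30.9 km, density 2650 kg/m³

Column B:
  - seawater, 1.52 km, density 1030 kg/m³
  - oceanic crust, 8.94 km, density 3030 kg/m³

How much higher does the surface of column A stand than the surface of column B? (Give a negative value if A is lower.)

4.36 km

For any compensation level in the mantle, the mantle terms cancel and isostasy reduces to e = (Σt_A − Σt_B) − (Σ(ρt)_A − Σ(ρt)_B) / ρ_m.
Σt_A = 30.9 km; Σt_B = 10.46 km; Σ(ρt)_A = 81885; Σ(ρt)_B = 28653.8 (in km·kg/m³).
e = (30.9 − 10.46) − (81885 − 28653.8) / 3310 = 4.36 km.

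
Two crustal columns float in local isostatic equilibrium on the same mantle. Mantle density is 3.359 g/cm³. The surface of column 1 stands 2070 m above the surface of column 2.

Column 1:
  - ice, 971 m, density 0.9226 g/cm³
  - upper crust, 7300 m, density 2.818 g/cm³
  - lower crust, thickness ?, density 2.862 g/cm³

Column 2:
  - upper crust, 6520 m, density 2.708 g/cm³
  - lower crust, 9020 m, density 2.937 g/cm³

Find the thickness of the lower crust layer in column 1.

17500 m

Take the compensation level at the base of the deeper column (depth z_c below the surface of column 1) and equate Σ ρ_i t_i down to z_c; mantle fills any gap and the z_c terms cancel.
Column 1: 971×0.9226 + 7300×2.818 + x×2.862 + (z_c − 8271 − x)×3.359
Column 2: 2070×0 + 6520×2.708 + 9020×2.937 + (z_c − 2070 − 15540)×3.359
The z_c×3.359 term appears on both sides and cancels. Collect the known terms of each column as K = Σ(ρt)_known − 3.359 × (depth of known layers): K_1 = 21467.2446 − 3.359×8271 = −6315.0444; K_2 = 44147.9 − 3.359×(2070 + 15540) = −15004.09.
Balance: K_1 − x×(3.359 − 2.862) = K_2, so x = (K_1 − K_2)/(3.359 − 2.862) = 8689.05/0.497 = 17500 m.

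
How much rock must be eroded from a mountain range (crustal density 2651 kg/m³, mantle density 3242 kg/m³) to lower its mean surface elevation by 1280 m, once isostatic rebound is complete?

7020 m

Net drop Δ = e − u = e − e ρ_c/ρ_m = e (ρ_m − ρ_c)/ρ_m.
e = Δ ρ_m/(ρ_m − ρ_c) = 1280 m × 3242/591 = 7020 m.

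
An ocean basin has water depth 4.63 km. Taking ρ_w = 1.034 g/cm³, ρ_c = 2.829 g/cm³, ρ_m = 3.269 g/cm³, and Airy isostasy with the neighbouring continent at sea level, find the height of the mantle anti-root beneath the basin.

18.9 km

By Archimedes' principle applied to the lithosphere: replacing crust with seawater at the top is compensated by replacing crust with mantle at the base: d (ρ_c − ρ_w) = a (ρ_m − ρ_c).
a = d (ρ_c − ρ_w)/(ρ_m − ρ_c) = 4.63 km × 1.795/0.44 = 18.9 km.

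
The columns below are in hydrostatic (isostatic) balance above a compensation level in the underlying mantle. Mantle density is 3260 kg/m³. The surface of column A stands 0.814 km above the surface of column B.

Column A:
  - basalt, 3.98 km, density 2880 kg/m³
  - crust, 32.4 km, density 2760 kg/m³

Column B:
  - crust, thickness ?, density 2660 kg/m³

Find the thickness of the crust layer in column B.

25.1 km

Take the compensation level at the base of the deeper column (depth z_c below the surface of column A) and equate Σ ρ_i t_i down to z_c; mantle fills any gap and the z_c terms cancel.
Column A: 3.98×2880 + 32.4×2760 + (z_c − 36.38)×3260
Column B: 0.814×0 + x×2660 + (z_c − 0.814 − 0 − x)×3260
The z_c×3260 term appears on both sides and cancels. Collect the known terms of each column as K = Σ(ρt)_known − 3260 × (depth of known layers): K_A = 100886.4 − 3260×36.38 = −17712.4; K_B = 0 − 3260×(0.814 + 0) = −2653.64.
Balance: K_A = K_B − x×(3260 − 2660), so x = (K_B − K_A)/(3260 − 2660) = 15058.8/600 = 25.1 km.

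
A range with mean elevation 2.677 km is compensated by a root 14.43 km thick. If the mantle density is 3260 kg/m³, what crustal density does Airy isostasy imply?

2750 kg/m³

ρ_c h = (ρ_m − ρ_c) r → ρ_c (h + r) = ρ_m r → ρ_c = ρ_m r / (h + r).
ρ_c = 3260 × 14.43 km / (2.677 km + 14.43 km) = 2750 kg/m³.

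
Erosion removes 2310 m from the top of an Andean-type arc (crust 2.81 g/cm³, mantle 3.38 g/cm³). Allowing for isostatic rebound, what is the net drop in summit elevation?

Rebound u = e ρ_c/ρ_m = 2310 m × 2.81/3.38 = 1920 m.
Net surface drop = e − u = 2310 m − 1920 m = e (ρ_m − ρ_c)/ρ_m = 390 m.

390 m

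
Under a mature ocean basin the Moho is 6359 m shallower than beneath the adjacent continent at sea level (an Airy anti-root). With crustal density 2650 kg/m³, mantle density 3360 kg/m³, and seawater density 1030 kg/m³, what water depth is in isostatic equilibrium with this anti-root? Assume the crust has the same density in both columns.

Replacing a thickness d of crust by seawater at the top must be balanced by replacing crust with mantle at the base: d (ρ_c − ρ_w) = a (ρ_m − ρ_c).
d = a (ρ_m − ρ_c)/(ρ_c − ρ_w) = 6359 m × 710/1620 = 2790 m.

2790 m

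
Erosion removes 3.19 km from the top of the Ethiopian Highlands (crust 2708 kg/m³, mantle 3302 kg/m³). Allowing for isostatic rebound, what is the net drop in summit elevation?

0.574 km

Rebound u = e ρ_c/ρ_m = 3.19 km × 2708/3302 = 2.616 km.
Net surface drop = e − u = 3.19 km − 2.616 km = e (ρ_m − ρ_c)/ρ_m = 0.574 km.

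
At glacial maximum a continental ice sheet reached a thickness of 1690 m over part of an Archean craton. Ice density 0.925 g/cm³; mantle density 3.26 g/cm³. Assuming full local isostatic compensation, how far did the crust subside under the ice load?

Balancing pressure at the compensation depth: the ice load ρ_ice t is balanced by mantle displaced below, ρ_m s.
s = t ρ_ice / ρ_m = 1690 m × 0.925/3.26 = 480 m.

480 m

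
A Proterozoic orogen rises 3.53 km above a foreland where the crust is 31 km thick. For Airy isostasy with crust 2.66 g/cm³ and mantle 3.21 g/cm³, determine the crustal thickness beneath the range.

Root depth r = h ρ_c / (ρ_m − ρ_c) = 3.53 km × 2.66 / 0.55 = 17.07 km.
Total thickness = T + h + r = 31 km + 3.53 km + 17.07 km = 51.6 km.

51.6 km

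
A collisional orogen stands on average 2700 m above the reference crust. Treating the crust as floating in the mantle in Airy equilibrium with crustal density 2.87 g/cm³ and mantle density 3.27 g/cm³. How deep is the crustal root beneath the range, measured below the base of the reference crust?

Equating mass per unit area of the two columns: the weight of the topography is balanced by the buoyancy of the root, ρ_c h = (ρ_m − ρ_c) r.
r = h · ρ_c / (ρ_m − ρ_c) = 2700 m × 2.87 / (3.27 − 2.87) = 19400 m.

19400 m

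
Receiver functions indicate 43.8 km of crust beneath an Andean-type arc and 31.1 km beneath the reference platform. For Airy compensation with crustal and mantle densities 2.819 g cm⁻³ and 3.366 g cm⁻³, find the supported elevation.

Excess crust Δ = 43.8 km − 31.1 km = 12.7 km, split between elevation h and root r with h + r = Δ.
Airy balance ρ_c h = (ρ_m − ρ_c) r gives r = h ρ_c/(ρ_m − ρ_c), so h (1 + ρ_c/(ρ_m − ρ_c)) = Δ, i.e. h = Δ (ρ_m − ρ_c)/ρ_m.
h = 12.7 km × 0.547/3.366 = 2.06 km.

2.06 km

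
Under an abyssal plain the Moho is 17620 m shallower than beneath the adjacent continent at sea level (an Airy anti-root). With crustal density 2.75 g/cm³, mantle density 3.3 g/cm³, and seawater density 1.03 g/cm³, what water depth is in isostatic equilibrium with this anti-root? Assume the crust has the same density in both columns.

Replacing a thickness d of crust by seawater at the top must be balanced by replacing crust with mantle at the base: d (ρ_c − ρ_w) = a (ρ_m − ρ_c).
d = a (ρ_m − ρ_c)/(ρ_c − ρ_w) = 17620 m × 0.55/1.72 = 5630 m.

5630 m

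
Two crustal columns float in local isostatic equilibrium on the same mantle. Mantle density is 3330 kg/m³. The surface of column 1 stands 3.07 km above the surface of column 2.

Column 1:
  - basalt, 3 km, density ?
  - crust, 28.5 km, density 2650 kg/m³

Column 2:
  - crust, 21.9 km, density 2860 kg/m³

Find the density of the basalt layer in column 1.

2950 kg/m³

Take the compensation level at the base of the deeper column (depth z_c below the surface of column 1) and equate Σ ρ_i t_i down to z_c; mantle fills any gap and the z_c terms cancel.
Column 1: 3×ρ + 28.5×2650 + (z_c − 31.5)×3330
Column 2: 3.07×0 + 21.9×2860 + (z_c − 3.07 − 21.9)×3330
The z_c×3330 term appears on both sides and cancels. Collect the known terms of each column as K = Σ(ρt)_known − 3330 × (depth of known layers): K_1 = 75525 − 3330×31.5 = −29370; K_2 = 62634 − 3330×(3.07 + 21.9) = −20516.1.
Balance: K_1 + 3×ρ = K_2, so ρ = (K_2 − K_1)/3 = 8853.9/3 = 2950 kg/m³.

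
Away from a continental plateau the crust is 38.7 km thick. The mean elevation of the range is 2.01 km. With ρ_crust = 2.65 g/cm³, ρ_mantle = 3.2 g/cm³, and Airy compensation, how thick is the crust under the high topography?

50.4 km

Root depth r = h ρ_c / (ρ_m − ρ_c) = 2.01 km × 2.65 / 0.55 = 9.685 km.
Total thickness = T + h + r = 38.7 km + 2.01 km + 9.685 km = 50.4 km.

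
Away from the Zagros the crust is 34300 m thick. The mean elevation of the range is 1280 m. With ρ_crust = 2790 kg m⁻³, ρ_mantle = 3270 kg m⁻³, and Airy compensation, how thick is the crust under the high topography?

Root depth r = h ρ_c / (ρ_m − ρ_c) = 1280 m × 2790 / 480 = 7440 m.
Total thickness = T + h + r = 34300 m + 1280 m + 7440 m = 43000 m.

43000 m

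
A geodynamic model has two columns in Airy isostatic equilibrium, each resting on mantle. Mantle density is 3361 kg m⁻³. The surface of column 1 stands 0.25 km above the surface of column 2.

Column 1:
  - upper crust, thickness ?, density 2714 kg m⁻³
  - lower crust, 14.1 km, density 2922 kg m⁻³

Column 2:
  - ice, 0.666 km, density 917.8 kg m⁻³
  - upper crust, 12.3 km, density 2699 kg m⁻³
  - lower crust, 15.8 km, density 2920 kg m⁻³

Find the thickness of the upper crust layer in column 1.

17.6 km

Take the compensation level at the base of the deeper column (depth z_c below the surface of column 1) and equate Σ ρ_i t_i down to z_c; mantle fills any gap and the z_c terms cancel.
Column 1: x×2714 + 14.1×2922 + (z_c − 14.1 − x)×3361
Column 2: 0.25×0 + 0.666×917.8 + 12.3×2699 + 15.8×2920 + (z_c − 0.25 − 28.766)×3361
The z_c×3361 term appears on both sides and cancels. Collect the known terms of each column as K = Σ(ρt)_known − 3361 × (depth of known layers): K_1 = 41200.2 − 3361×14.1 = −6189.9; K_2 = 79944.9548 − 3361×(0.25 + 28.766) = −17577.8212.
Balance: K_1 − x×(3361 − 2714) = K_2, so x = (K_1 − K_2)/(3361 − 2714) = 11387.9/647 = 17.6 km.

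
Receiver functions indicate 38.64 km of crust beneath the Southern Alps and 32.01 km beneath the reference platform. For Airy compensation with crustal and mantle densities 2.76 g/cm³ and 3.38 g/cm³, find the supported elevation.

1.22 km

Excess crust Δ = 38.64 km − 32.01 km = 6.63 km, split between elevation h and root r with h + r = Δ.
Airy balance ρ_c h = (ρ_m − ρ_c) r gives r = h ρ_c/(ρ_m − ρ_c), so h (1 + ρ_c/(ρ_m − ρ_c)) = Δ, i.e. h = Δ (ρ_m − ρ_c)/ρ_m.
h = 6.63 km × 0.62/3.38 = 1.22 km.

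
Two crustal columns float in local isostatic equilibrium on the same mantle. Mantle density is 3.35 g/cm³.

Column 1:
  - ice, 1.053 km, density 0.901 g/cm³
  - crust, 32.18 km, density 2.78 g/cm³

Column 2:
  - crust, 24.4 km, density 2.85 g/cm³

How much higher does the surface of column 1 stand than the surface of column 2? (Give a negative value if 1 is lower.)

2.6 km

For any compensation level in the mantle, the mantle terms cancel and isostasy reduces to e = (Σt_1 − Σt_2) − (Σ(ρt)_1 − Σ(ρt)_2) / ρ_m.
Σt_1 = 33.233 km; Σt_2 = 24.4 km; Σ(ρt)_1 = 90.409153; Σ(ρt)_2 = 69.54 (in km·g/cm³).
e = (33.233 − 24.4) − (90.409153 − 69.54) / 3.35 = 2.6 km.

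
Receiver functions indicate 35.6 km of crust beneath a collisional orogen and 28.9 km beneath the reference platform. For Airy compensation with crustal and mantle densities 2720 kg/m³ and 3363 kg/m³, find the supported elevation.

1.28 km

Excess crust Δ = 35.6 km − 28.9 km = 6.7 km, split between elevation h and root r with h + r = Δ.
Airy balance ρ_c h = (ρ_m − ρ_c) r gives r = h ρ_c/(ρ_m − ρ_c), so h (1 + ρ_c/(ρ_m − ρ_c)) = Δ, i.e. h = Δ (ρ_m − ρ_c)/ρ_m.
h = 6.7 km × 643/3363 = 1.28 km.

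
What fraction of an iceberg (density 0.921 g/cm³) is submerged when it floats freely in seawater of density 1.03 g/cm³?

0.894

Submerged fraction = ρ_obj/ρ_fluid = 0.921/1.03 = 0.894.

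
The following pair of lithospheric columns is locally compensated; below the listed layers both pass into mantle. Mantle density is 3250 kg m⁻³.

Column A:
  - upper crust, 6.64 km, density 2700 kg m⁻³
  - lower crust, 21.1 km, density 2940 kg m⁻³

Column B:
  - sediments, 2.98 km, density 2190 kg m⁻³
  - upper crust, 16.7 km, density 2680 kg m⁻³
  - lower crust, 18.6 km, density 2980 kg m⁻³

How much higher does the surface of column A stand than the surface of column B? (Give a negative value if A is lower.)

For any compensation level in the mantle, the mantle terms cancel and isostasy reduces to e = (Σt_A − Σt_B) − (Σ(ρt)_A − Σ(ρt)_B) / ρ_m.
Σt_A = 27.74 km; Σt_B = 38.28 km; Σ(ρt)_A = 79962; Σ(ρt)_B = 106710.2 (in km·kg m⁻³).
e = (27.74 − 38.28) − (79962 − 106710.2) / 3250 = −2.31 km.

−2.31 km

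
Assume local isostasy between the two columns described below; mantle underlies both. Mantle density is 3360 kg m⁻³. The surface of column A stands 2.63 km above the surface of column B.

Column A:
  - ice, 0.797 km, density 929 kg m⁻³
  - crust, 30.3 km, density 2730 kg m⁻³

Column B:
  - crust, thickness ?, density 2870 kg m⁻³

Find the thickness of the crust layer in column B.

24.9 km

Take the compensation level at the base of the deeper column (depth z_c below the surface of column A) and equate Σ ρ_i t_i down to z_c; mantle fills any gap and the z_c terms cancel.
Column A: 0.797×929 + 30.3×2730 + (z_c − 31.097)×3360
Column B: 2.63×0 + x×2870 + (z_c − 2.63 − 0 − x)×3360
The z_c×3360 term appears on both sides and cancels. Collect the known terms of each column as K = Σ(ρt)_known − 3360 × (depth of known layers): K_A = 83459.413 − 3360×31.097 = −21026.507; K_B = 0 − 3360×(2.63 + 0) = −8836.8.
Balance: K_A = K_B − x×(3360 − 2870), so x = (K_B − K_A)/(3360 − 2870) = 12189.7/490 = 24.9 km.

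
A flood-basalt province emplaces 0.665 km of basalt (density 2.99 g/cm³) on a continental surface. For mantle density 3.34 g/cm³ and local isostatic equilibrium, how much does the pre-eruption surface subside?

0.595 km

Subaerial loading: s = t ρ_load / ρ_m.
s = 0.665 km × 2.99/3.34 = 0.595 km.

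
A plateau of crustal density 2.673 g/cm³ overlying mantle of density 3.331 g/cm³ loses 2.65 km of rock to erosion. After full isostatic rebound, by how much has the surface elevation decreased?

Rebound u = e ρ_c/ρ_m = 2.65 km × 2.673/3.331 = 2.127 km.
Net surface drop = e − u = 2.65 km − 2.127 km = e (ρ_m − ρ_c)/ρ_m = 0.523 km.

0.523 km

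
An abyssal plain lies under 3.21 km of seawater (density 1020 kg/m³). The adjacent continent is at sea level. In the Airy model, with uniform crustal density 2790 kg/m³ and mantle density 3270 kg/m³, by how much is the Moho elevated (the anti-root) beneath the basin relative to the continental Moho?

11.8 km

Balancing pressure at the compensation depth: replacing crust with seawater at the top is compensated by replacing crust with mantle at the base: d (ρ_c − ρ_w) = a (ρ_m − ρ_c).
a = d (ρ_c − ρ_w)/(ρ_m − ρ_c) = 3.21 km × 1770/480 = 11.8 km.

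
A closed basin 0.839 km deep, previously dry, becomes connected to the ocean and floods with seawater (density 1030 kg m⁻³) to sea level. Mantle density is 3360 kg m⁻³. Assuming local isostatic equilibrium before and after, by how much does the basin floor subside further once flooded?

0.371 km

After flooding the water column is d + s deep. Its weight must equal the weight of mantle displaced by the extra subsidence s: (d + s) ρ_w = s ρ_m.
s = d ρ_w / (ρ_m − ρ_w) = 0.839 km × 1030/(3360 − 1030) = 0.371 km.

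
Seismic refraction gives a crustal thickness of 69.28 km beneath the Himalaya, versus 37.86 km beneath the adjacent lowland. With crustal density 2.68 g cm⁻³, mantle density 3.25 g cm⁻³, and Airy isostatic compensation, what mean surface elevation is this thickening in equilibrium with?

5.51 km

Excess crust Δ = 69.28 km − 37.86 km = 31.42 km, split between elevation h and root r with h + r = Δ.
Airy balance ρ_c h = (ρ_m − ρ_c) r gives r = h ρ_c/(ρ_m − ρ_c), so h (1 + ρ_c/(ρ_m − ρ_c)) = Δ, i.e. h = Δ (ρ_m − ρ_c)/ρ_m.
h = 31.42 km × 0.57/3.25 = 5.51 km.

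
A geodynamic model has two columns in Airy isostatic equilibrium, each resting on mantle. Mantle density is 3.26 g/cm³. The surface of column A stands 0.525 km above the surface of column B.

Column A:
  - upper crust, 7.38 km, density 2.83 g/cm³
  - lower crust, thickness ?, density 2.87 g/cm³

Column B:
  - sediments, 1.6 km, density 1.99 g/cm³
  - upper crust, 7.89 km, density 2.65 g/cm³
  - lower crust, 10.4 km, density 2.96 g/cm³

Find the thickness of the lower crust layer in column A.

21.8 km

Take the compensation level at the base of the deeper column (depth z_c below the surface of column A) and equate Σ ρ_i t_i down to z_c; mantle fills any gap and the z_c terms cancel.
Column A: 7.38×2.83 + x×2.87 + (z_c − 7.38 − x)×3.26
Column B: 0.525×0 + 1.6×1.99 + 7.89×2.65 + 10.4×2.96 + (z_c − 0.525 − 19.89)×3.26
The z_c×3.26 term appears on both sides and cancels. Collect the known terms of each column as K = Σ(ρt)_known − 3.26 × (depth of known layers): K_A = 20.8854 − 3.26×7.38 = −3.1734; K_B = 54.8765 − 3.26×(0.525 + 19.89) = −11.6764.
Balance: K_A − x×(3.26 − 2.87) = K_B, so x = (K_A − K_B)/(3.26 − 2.87) = 8.503/0.39 = 21.8 km.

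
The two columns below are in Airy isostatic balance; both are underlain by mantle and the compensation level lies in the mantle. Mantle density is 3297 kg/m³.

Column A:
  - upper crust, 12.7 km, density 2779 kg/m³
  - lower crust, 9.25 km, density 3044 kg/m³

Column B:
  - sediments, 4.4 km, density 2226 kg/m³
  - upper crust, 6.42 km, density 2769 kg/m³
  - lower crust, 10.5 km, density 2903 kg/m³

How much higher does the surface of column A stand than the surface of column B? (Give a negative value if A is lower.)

For any compensation level in the mantle, the mantle terms cancel and isostasy reduces to e = (Σt_A − Σt_B) − (Σ(ρt)_A − Σ(ρt)_B) / ρ_m.
Σt_A = 21.95 km; Σt_B = 21.32 km; Σ(ρt)_A = 63450.3; Σ(ρt)_B = 58052.88 (in km·kg/m³).
e = (21.95 − 21.32) − (63450.3 − 58052.88) / 3297 = −1.01 km.

−1.01 km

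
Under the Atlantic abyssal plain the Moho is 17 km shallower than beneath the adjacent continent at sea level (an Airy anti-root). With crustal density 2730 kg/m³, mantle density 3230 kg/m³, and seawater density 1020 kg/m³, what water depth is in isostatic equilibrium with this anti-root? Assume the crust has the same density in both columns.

Replacing a thickness d of crust by seawater at the top must be balanced by replacing crust with mantle at the base: d (ρ_c − ρ_w) = a (ρ_m − ρ_c).
d = a (ρ_m − ρ_c)/(ρ_c − ρ_w) = 17 km × 500/1710 = 4.97 km.

4.97 km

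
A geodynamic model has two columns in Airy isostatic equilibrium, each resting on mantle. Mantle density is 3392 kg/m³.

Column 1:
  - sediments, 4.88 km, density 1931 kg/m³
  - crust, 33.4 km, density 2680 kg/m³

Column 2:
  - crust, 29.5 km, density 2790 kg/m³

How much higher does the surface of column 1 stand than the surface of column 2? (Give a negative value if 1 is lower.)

3.88 km

For any compensation level in the mantle, the mantle terms cancel and isostasy reduces to e = (Σt_1 − Σt_2) − (Σ(ρt)_1 − Σ(ρt)_2) / ρ_m.
Σt_1 = 38.28 km; Σt_2 = 29.5 km; Σ(ρt)_1 = 98935.28; Σ(ρt)_2 = 82305 (in km·kg/m³).
e = (38.28 − 29.5) − (98935.28 − 82305) / 3392 = 3.88 km.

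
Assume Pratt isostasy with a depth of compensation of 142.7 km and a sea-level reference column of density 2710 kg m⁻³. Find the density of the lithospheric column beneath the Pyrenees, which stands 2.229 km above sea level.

Pratt balance: ρ_ref D = ρ (D + h).
ρ = ρ_ref D/(D + h) = 2710 × 142.7 km/(142.7 km + 2.229 km) = 2670 kg m⁻³.

2670 kg m⁻³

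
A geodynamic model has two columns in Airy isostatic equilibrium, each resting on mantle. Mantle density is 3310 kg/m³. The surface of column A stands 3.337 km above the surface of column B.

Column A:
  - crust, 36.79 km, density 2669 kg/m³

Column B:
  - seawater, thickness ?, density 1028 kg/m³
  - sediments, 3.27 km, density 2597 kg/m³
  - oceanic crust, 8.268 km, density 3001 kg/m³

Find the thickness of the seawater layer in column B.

Take the compensation level at the base of the deeper column (depth z_c below the surface of column A) and equate Σ ρ_i t_i down to z_c; mantle fills any gap and the z_c terms cancel.
Column A: 36.79×2669 + (z_c − 36.79)×3310
Column B: 3.337×0 + x×1028 + 3.27×2597 + 8.268×3001 + (z_c − 3.337 − 11.538 − x)×3310
The z_c×3310 term appears on both sides and cancels. Collect the known terms of each column as K = Σ(ρt)_known − 3310 × (depth of known layers): K_A = 98192.51 − 3310×36.79 = −23582.39; K_B = 33304.458 − 3310×(3.337 + 11.538) = −15931.792.
Balance: K_A = K_B − x×(3310 − 1028), so x = (K_B − K_A)/(3310 − 1028) = 7650.6/2282 = 3.35 km.

3.35 km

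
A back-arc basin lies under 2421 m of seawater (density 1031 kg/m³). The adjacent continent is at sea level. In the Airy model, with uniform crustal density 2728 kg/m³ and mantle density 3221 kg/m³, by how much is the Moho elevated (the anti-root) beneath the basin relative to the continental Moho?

8330 m

Isostatic balance requires: replacing crust with seawater at the top is compensated by replacing crust with mantle at the base: d (ρ_c − ρ_w) = a (ρ_m − ρ_c).
a = d (ρ_c − ρ_w)/(ρ_m − ρ_c) = 2421 m × 1697/493 = 8330 m.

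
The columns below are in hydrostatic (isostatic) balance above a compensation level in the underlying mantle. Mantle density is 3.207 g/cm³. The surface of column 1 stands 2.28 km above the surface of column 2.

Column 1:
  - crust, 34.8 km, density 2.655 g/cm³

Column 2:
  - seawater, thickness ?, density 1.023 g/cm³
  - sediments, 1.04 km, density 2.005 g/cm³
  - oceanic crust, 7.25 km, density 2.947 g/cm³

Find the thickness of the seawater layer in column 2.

Take the compensation level at the base of the deeper column (depth z_c below the surface of column 1) and equate Σ ρ_i t_i down to z_c; mantle fills any gap and the z_c terms cancel.
Column 1: 34.8×2.655 + (z_c − 34.8)×3.207
Column 2: 2.28×0 + x×1.023 + 1.04×2.005 + 7.25×2.947 + (z_c − 2.28 − 8.29 − x)×3.207
The z_c×3.207 term appears on both sides and cancels. Collect the known terms of each column as K = Σ(ρt)_known − 3.207 × (depth of known layers): K_1 = 92.394 − 3.207×34.8 = −19.2096; K_2 = 23.45095 − 3.207×(2.28 + 8.29) = −10.44704.
Balance: K_1 = K_2 − x×(3.207 − 1.023), so x = (K_2 − K_1)/(3.207 − 1.023) = 8.76256/2.184 = 4.01 km.

4.01 km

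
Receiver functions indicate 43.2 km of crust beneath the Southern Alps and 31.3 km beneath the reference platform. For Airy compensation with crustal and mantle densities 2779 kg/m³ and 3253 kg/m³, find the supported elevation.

Excess crust Δ = 43.2 km − 31.3 km = 11.9 km, split between elevation h and root r with h + r = Δ.
Airy balance ρ_c h = (ρ_m − ρ_c) r gives r = h ρ_c/(ρ_m − ρ_c), so h (1 + ρ_c/(ρ_m − ρ_c)) = Δ, i.e. h = Δ (ρ_m − ρ_c)/ρ_m.
h = 11.9 km × 474/3253 = 1.73 km.

1.73 km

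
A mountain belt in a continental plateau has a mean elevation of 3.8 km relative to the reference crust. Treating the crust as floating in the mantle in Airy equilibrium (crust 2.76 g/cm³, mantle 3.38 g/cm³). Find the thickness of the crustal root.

In Airy isostatic equilibrium: the weight of the topography is balanced by the buoyancy of the root, ρ_c h = (ρ_m − ρ_c) r.
r = h · ρ_c / (ρ_m − ρ_c) = 3.8 km × 2.76 / (3.38 − 2.76) = 16.9 km.

16.9 km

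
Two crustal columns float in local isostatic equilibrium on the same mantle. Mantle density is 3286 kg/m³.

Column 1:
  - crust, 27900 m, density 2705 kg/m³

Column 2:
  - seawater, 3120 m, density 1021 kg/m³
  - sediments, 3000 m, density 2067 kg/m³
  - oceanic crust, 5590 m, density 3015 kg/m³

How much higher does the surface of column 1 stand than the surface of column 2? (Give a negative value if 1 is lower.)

For any compensation level in the mantle, the mantle terms cancel and isostasy reduces to e = (Σt_1 − Σt_2) − (Σ(ρt)_1 − Σ(ρt)_2) / ρ_m.
Σt_1 = 27900 m; Σt_2 = 11710 m; Σ(ρt)_1 = 75469500; Σ(ρt)_2 = 26240370 (in m·kg/m³).
e = (27900 − 11710) − (75469500 − 26240370) / 3286 = 1210 m.

1210 m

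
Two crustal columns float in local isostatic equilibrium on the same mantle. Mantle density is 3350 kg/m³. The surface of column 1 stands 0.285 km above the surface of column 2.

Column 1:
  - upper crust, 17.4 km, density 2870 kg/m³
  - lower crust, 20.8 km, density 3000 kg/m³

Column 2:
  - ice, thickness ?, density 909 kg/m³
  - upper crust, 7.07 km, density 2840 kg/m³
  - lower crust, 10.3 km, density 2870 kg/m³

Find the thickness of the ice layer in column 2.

2.51 km

Take the compensation level at the base of the deeper column (depth z_c below the surface of column 1) and equate Σ ρ_i t_i down to z_c; mantle fills any gap and the z_c terms cancel.
Column 1: 17.4×2870 + 20.8×3000 + (z_c − 38.2)×3350
Column 2: 0.285×0 + x×909 + 7.07×2840 + 10.3×2870 + (z_c − 0.285 − 17.37 − x)×3350
The z_c×3350 term appears on both sides and cancels. Collect the known terms of each column as K = Σ(ρt)_known − 3350 × (depth of known layers): K_1 = 112338 − 3350×38.2 = −15632; K_2 = 49639.8 − 3350×(0.285 + 17.37) = −9504.45.
Balance: K_1 = K_2 − x×(3350 − 909), so x = (K_2 − K_1)/(3350 − 909) = 6127.55/2441 = 2.51 km.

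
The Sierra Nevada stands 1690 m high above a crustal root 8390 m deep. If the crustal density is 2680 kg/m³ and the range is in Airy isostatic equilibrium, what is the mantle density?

Airy balance: ρ_c h = (ρ_m − ρ_c) r → ρ_m = ρ_c (1 + h/r).
ρ_m = 2680 × (1 + 1690 m/8390 m) = 3220 kg/m³.

3220 kg/m³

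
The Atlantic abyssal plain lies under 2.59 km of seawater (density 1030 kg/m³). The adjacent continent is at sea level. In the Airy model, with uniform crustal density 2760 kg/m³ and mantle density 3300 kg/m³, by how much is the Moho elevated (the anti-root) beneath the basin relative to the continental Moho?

Equating mass per unit area of the two columns: replacing crust with seawater at the top is compensated by replacing crust with mantle at the base: d (ρ_c − ρ_w) = a (ρ_m − ρ_c).
a = d (ρ_c − ρ_w)/(ρ_m − ρ_c) = 2.59 km × 1730/540 = 8.3 km.

8.3 km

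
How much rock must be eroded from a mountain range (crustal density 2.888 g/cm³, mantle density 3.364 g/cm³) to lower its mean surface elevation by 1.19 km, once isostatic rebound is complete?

8.41 km

Net drop Δ = e − u = e − e ρ_c/ρ_m = e (ρ_m − ρ_c)/ρ_m.
e = Δ ρ_m/(ρ_m − ρ_c) = 1.19 km × 3.364/0.476 = 8.41 km.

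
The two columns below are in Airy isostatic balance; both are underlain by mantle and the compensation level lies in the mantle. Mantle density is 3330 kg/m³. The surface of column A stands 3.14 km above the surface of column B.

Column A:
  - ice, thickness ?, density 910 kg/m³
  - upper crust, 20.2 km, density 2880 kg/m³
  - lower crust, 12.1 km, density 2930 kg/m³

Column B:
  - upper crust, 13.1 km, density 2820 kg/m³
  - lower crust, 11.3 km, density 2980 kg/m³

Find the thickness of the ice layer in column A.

Take the compensation level at the base of the deeper column (depth z_c below the surface of column A) and equate Σ ρ_i t_i down to z_c; mantle fills any gap and the z_c terms cancel.
Column A: x×910 + 20.2×2880 + 12.1×2930 + (z_c − 32.3 − x)×3330
Column B: 3.14×0 + 13.1×2820 + 11.3×2980 + (z_c − 3.14 − 24.4)×3330
The z_c×3330 term appears on both sides and cancels. Collect the known terms of each column as K = Σ(ρt)_known − 3330 × (depth of known layers): K_A = 93629 − 3330×32.3 = −13930; K_B = 70616 − 3330×(3.14 + 24.4) = −21092.2.
Balance: K_A − x×(3330 − 910) = K_B, so x = (K_A − K_B)/(3330 − 910) = 7162.2/2420 = 2.96 km.

2.96 km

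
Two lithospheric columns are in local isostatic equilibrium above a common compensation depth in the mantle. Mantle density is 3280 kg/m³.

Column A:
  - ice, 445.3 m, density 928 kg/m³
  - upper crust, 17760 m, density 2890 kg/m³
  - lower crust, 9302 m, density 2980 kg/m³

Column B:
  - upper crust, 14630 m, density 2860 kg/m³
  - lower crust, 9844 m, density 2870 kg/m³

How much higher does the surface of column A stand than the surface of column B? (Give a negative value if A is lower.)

178 m

For any compensation level in the mantle, the mantle terms cancel and isostasy reduces to e = (Σt_A − Σt_B) − (Σ(ρt)_A − Σ(ρt)_B) / ρ_m.
Σt_A = 27507.3 m; Σt_B = 24474 m; Σ(ρt)_A = 79459598.4; Σ(ρt)_B = 70094080 (in m·kg/m³).
e = (27507.3 − 24474) − (79459598.4 − 70094080) / 3280 = 178 m.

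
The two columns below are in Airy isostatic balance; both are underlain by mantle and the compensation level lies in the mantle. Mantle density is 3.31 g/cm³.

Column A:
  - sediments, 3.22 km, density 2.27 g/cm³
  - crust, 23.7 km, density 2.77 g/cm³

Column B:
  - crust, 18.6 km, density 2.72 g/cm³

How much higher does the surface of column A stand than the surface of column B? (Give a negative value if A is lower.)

For any compensation level in the mantle, the mantle terms cancel and isostasy reduces to e = (Σt_A − Σt_B) − (Σ(ρt)_A − Σ(ρt)_B) / ρ_m.
Σt_A = 26.92 km; Σt_B = 18.6 km; Σ(ρt)_A = 72.9584; Σ(ρt)_B = 50.592 (in km·g/cm³).
e = (26.92 − 18.6) − (72.9584 − 50.592) / 3.31 = 1.56 km.

1.56 km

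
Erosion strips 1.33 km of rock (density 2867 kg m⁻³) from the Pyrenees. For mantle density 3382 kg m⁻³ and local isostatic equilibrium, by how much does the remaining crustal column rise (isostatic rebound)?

Unloading: uplift u = e ρ_c/ρ_m = 1.33 km × 2867/3382 = 1.13 km.

1.13 km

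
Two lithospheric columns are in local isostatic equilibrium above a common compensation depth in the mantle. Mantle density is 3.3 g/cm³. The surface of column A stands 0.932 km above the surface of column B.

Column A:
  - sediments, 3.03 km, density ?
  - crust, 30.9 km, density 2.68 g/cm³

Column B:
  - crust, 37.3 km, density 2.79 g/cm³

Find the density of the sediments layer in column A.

2.33 g/cm³

Take the compensation level at the base of the deeper column (depth z_c below the surface of column A) and equate Σ ρ_i t_i down to z_c; mantle fills any gap and the z_c terms cancel.
Column A: 3.03×ρ + 30.9×2.68 + (z_c − 33.93)×3.3
Column B: 0.932×0 + 37.3×2.79 + (z_c − 0.932 − 37.3)×3.3
The z_c×3.3 term appears on both sides and cancels. Collect the known terms of each column as K = Σ(ρt)_known − 3.3 × (depth of known layers): K_A = 82.812 − 3.3×33.93 = −29.157; K_B = 104.067 − 3.3×(0.932 + 37.3) = −22.0986.
Balance: K_A + 3.03×ρ = K_B, so ρ = (K_B − K_A)/3.03 = 7.0584/3.03 = 2.33 g/cm³.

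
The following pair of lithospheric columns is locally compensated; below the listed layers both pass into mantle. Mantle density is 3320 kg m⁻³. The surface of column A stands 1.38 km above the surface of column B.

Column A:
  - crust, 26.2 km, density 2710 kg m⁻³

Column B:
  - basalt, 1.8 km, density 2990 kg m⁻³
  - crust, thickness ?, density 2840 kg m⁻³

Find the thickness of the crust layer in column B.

Take the compensation level at the base of the deeper column (depth z_c below the surface of column A) and equate Σ ρ_i t_i down to z_c; mantle fills any gap and the z_c terms cancel.
Column A: 26.2×2710 + (z_c − 26.2)×3320
Column B: 1.38×0 + 1.8×2990 + x×2840 + (z_c − 1.38 − 1.8 − x)×3320
The z_c×3320 term appears on both sides and cancels. Collect the known terms of each column as K = Σ(ρt)_known − 3320 × (depth of known layers): K_A = 71002 − 3320×26.2 = −15982; K_B = 5382 − 3320×(1.38 + 1.8) = −5175.6.
Balance: K_A = K_B − x×(3320 − 2840), so x = (K_B − K_A)/(3320 − 2840) = 10806.4/480 = 22.5 km.

22.5 km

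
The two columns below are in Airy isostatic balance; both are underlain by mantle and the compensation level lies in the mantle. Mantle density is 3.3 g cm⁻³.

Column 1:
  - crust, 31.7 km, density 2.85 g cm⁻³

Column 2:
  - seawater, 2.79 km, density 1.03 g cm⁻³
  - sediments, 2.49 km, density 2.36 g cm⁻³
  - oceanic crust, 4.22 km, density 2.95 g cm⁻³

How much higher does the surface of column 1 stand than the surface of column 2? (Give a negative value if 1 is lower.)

For any compensation level in the mantle, the mantle terms cancel and isostasy reduces to e = (Σt_1 − Σt_2) − (Σ(ρt)_1 − Σ(ρt)_2) / ρ_m.
Σt_1 = 31.7 km; Σt_2 = 9.5 km; Σ(ρt)_1 = 90.345; Σ(ρt)_2 = 21.1991 (in km·g cm⁻³).
e = (31.7 − 9.5) − (90.345 − 21.1991) / 3.3 = 1.25 km.

1.25 km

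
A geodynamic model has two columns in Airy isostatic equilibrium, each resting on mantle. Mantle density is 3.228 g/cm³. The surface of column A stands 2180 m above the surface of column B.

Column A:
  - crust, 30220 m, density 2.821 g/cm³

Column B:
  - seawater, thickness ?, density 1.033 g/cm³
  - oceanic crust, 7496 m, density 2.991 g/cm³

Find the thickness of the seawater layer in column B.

Take the compensation level at the base of the deeper column (depth z_c below the surface of column A) and equate Σ ρ_i t_i down to z_c; mantle fills any gap and the z_c terms cancel.
Column A: 30220×2.821 + (z_c − 30220)×3.228
Column B: 2180×0 + x×1.033 + 7496×2.991 + (z_c − 2180 − 7496 − x)×3.228
The z_c×3.228 term appears on both sides and cancels. Collect the known terms of each column as K = Σ(ρt)_known − 3.228 × (depth of known layers): K_A = 85250.62 − 3.228×30220 = −12299.54; K_B = 22420.536 − 3.228×(2180 + 7496) = −8813.592.
Balance: K_A = K_B − x×(3.228 − 1.033), so x = (K_B − K_A)/(3.228 − 1.033) = 3485.95/2.195 = 1590 m.

1590 m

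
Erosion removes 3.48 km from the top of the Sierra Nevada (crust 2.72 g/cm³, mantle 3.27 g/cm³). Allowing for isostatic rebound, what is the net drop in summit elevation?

0.585 km

Rebound u = e ρ_c/ρ_m = 3.48 km × 2.72/3.27 = 2.895 km.
Net surface drop = e − u = 3.48 km − 2.895 km = e (ρ_m − ρ_c)/ρ_m = 0.585 km.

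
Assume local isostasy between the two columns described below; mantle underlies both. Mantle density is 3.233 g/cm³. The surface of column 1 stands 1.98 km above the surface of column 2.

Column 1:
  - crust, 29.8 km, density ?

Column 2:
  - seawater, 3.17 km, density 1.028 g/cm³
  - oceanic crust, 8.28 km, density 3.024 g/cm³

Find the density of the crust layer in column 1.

Take the compensation level at the base of the deeper column (depth z_c below the surface of column 1) and equate Σ ρ_i t_i down to z_c; mantle fills any gap and the z_c terms cancel.
Column 1: 29.8×ρ + (z_c − 29.8)×3.233
Column 2: 1.98×0 + 3.17×1.028 + 8.28×3.024 + (z_c − 1.98 − 11.45)×3.233
The z_c×3.233 term appears on both sides and cancels. Collect the known terms of each column as K = Σ(ρt)_known − 3.233 × (depth of known layers): K_1 = 0 − 3.233×29.8 = −96.3434; K_2 = 28.29748 − 3.233×(1.98 + 11.45) = −15.12171.
Balance: K_1 + 29.8×ρ = K_2, so ρ = (K_2 − K_1)/29.8 = 81.2217/29.8 = 2.73 g/cm³.

2.73 g/cm³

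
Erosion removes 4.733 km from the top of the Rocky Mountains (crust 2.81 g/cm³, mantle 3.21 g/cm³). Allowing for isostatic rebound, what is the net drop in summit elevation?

Rebound u = e ρ_c/ρ_m = 4.733 km × 2.81/3.21 = 4.143 km.
Net surface drop = e − u = 4.733 km − 4.143 km = e (ρ_m − ρ_c)/ρ_m = 0.59 km.

0.59 km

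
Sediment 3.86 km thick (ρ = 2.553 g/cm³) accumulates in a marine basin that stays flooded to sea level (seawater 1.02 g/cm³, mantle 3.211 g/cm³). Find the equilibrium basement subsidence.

Submarine loading: the sediment displaces seawater, and the subsidence is in turn flooded, so s (ρ_m − ρ_w) = t (ρ_sed − ρ_w).
s = 3.86 km × (2.553 − 1.02) / (3.211 − 1.02) = 2.7 km.

2.7 km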